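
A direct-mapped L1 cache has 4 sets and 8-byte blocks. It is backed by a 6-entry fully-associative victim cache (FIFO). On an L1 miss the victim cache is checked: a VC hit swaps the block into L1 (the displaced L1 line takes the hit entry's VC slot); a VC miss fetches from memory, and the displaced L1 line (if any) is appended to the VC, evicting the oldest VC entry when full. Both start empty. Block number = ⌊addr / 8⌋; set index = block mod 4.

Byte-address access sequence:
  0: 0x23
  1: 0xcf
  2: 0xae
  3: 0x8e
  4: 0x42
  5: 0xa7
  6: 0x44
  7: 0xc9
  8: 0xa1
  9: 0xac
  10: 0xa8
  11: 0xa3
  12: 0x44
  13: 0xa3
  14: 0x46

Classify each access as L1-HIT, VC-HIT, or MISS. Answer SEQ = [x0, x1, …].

SEQ = [MISS, MISS, MISS, MISS, MISS, MISS, VC-HIT, VC-HIT, VC-HIT, VC-HIT, L1-HIT, L1-HIT, VC-HIT, VC-HIT, VC-HIT]

  [0] addr=0x23 blk=4 s=0: MISS | VC []
  [1] addr=0xcf blk=25 s=1: MISS | VC []
  [2] addr=0xae blk=21 s=1: MISS | VC [25]
  [3] addr=0x8e blk=17 s=1: MISS | VC [25, 21]
  [4] addr=0x42 blk=8 s=0: MISS | VC [25, 21, 4]
  [5] addr=0xa7 blk=20 s=0: MISS | VC [25, 21, 4, 8]
  [6] addr=0x44 blk=8 s=0: VC-HIT | VC [25, 21, 4, 20]
  [7] addr=0xc9 blk=25 s=1: VC-HIT | VC [17, 21, 4, 20]
  [8] addr=0xa1 blk=20 s=0: VC-HIT | VC [17, 21, 4, 8]
  [9] addr=0xac blk=21 s=1: VC-HIT | VC [17, 25, 4, 8]
  [10] addr=0xa8 blk=21 s=1: L1-HIT | VC [17, 25, 4, 8]
  [11] addr=0xa3 blk=20 s=0: L1-HIT | VC [17, 25, 4, 8]
  [12] addr=0x44 blk=8 s=0: VC-HIT | VC [17, 25, 4, 20]
  [13] addr=0xa3 blk=20 s=0: VC-HIT | VC [17, 25, 4, 8]
  [14] addr=0x46 blk=8 s=0: VC-HIT | VC [17, 25, 4, 20]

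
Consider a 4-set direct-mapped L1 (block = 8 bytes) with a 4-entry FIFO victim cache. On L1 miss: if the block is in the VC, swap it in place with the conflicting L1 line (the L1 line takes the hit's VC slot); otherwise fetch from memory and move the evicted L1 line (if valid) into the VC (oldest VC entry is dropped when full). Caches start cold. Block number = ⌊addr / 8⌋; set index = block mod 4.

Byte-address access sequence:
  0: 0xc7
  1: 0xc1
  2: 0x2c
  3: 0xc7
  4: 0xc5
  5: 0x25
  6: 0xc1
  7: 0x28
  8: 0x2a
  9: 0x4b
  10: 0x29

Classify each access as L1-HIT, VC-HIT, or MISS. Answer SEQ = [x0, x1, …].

#0 0xc7→b24/s0 MISS; vc=[]
#1 0xc1→b24/s0 L1-HIT; vc=[]
#2 0x2c→b5/s1 MISS; vc=[]
#3 0xc7→b24/s0 L1-HIT; vc=[]
#4 0xc5→b24/s0 L1-HIT; vc=[]
#5 0x25→b4/s0 MISS; vc=[24]
#6 0xc1→b24/s0 VC-HIT; vc=[4]
#7 0x28→b5/s1 L1-HIT; vc=[4]
#8 0x2a→b5/s1 L1-HIT; vc=[4]
#9 0x4b→b9/s1 MISS; vc=[4,5]
#10 0x29→b5/s1 VC-HIT; vc=[4,9]

SEQ = [MISS, L1-HIT, MISS, L1-HIT, L1-HIT, MISS, VC-HIT, L1-HIT, L1-HIT, MISS, VC-HIT]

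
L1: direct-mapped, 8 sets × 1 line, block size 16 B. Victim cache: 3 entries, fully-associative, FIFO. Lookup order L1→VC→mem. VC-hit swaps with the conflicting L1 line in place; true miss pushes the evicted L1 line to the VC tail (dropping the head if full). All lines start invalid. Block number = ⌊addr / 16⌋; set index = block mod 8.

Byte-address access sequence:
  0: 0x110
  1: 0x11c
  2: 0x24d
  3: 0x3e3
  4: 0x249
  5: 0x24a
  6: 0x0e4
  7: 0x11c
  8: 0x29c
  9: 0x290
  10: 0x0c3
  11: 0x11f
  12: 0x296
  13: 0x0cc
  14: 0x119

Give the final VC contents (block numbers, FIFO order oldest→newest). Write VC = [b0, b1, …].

0: 0x110 (blk 17, set 1) → MISS  vc=[]
1: 0x11c (blk 17, set 1) → L1-HIT  vc=[]
2: 0x24d (blk 36, set 4) → MISS  vc=[]
3: 0x3e3 (blk 62, set 6) → MISS  vc=[]
4: 0x249 (blk 36, set 4) → L1-HIT  vc=[]
5: 0x24a (blk 36, set 4) → L1-HIT  vc=[]
6: 0xe4 (blk 14, set 6) → MISS  vc=[62]
7: 0x11c (blk 17, set 1) → L1-HIT  vc=[62]
8: 0x29c (blk 41, set 1) → MISS  vc=[62, 17]
9: 0x290 (blk 41, set 1) → L1-HIT  vc=[62, 17]
10: 0xc3 (blk 12, set 4) → MISS  vc=[62, 17, 36]
11: 0x11f (blk 17, set 1) → VC-HIT  vc=[62, 41, 36]
12: 0x296 (blk 41, set 1) → VC-HIT  vc=[62, 17, 36]
13: 0xcc (blk 12, set 4) → L1-HIT  vc=[62, 17, 36]
14: 0x119 (blk 17, set 1) → VC-HIT  vc=[62, 41, 36]

VC = [62, 41, 36]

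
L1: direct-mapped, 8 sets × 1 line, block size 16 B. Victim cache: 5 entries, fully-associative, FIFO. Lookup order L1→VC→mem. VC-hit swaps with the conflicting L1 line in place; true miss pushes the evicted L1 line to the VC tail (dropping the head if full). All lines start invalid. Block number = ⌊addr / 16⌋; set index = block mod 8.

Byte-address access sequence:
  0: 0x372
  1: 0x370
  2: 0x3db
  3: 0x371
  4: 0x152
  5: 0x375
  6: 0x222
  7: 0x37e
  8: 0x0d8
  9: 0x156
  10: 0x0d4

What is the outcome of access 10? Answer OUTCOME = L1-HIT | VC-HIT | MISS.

OUTCOME = VC-HIT

  [0] addr=0x372 blk=55 s=7: MISS | VC []
  [1] addr=0x370 blk=55 s=7: L1-HIT | VC []
  [2] addr=0x3db blk=61 s=5: MISS | VC []
  [3] addr=0x371 blk=55 s=7: L1-HIT | VC []
  [4] addr=0x152 blk=21 s=5: MISS | VC [61]
  [5] addr=0x375 blk=55 s=7: L1-HIT | VC [61]
  [6] addr=0x222 blk=34 s=2: MISS | VC [61]
  [7] addr=0x37e blk=55 s=7: L1-HIT | VC [61]
  [8] addr=0xd8 blk=13 s=5: MISS | VC [61, 21]
  [9] addr=0x156 blk=21 s=5: VC-HIT | VC [61, 13]
  [10] addr=0xd4 blk=13 s=5: VC-HIT | VC [61, 21]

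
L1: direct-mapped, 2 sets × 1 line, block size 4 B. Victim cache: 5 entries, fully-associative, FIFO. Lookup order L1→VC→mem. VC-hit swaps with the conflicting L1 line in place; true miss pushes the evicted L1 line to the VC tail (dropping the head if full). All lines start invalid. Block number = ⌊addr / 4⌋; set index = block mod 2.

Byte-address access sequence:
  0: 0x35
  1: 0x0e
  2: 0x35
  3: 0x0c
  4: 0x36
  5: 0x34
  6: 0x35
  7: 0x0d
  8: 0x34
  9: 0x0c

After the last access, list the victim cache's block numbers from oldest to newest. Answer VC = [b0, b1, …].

0: 0x35 (blk 13, set 1) → MISS  vc=[]
1: 0xe (blk 3, set 1) → MISS  vc=[13]
2: 0x35 (blk 13, set 1) → VC-HIT  vc=[3]
3: 0xc (blk 3, set 1) → VC-HIT  vc=[13]
4: 0x36 (blk 13, set 1) → VC-HIT  vc=[3]
5: 0x34 (blk 13, set 1) → L1-HIT  vc=[3]
6: 0x35 (blk 13, set 1) → L1-HIT  vc=[3]
7: 0xd (blk 3, set 1) → VC-HIT  vc=[13]
8: 0x34 (blk 13, set 1) → VC-HIT  vc=[3]
9: 0xc (blk 3, set 1) → VC-HIT  vc=[13]

VC = [13]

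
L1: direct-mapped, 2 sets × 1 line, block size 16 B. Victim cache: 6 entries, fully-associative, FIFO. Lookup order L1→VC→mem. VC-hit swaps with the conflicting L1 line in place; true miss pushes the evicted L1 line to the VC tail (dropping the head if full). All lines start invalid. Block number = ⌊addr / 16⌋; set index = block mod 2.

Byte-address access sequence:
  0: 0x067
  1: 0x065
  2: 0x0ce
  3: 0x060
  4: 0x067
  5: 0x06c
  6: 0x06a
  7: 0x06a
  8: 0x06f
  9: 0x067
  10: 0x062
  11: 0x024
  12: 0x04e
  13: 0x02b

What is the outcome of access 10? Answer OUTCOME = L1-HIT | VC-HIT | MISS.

0: 0x67 (blk 6, set 0) → MISS  vc=[]
1: 0x65 (blk 6, set 0) → L1-HIT  vc=[]
2: 0xce (blk 12, set 0) → MISS  vc=[6]
3: 0x60 (blk 6, set 0) → VC-HIT  vc=[12]
4: 0x67 (blk 6, set 0) → L1-HIT  vc=[12]
5: 0x6c (blk 6, set 0) → L1-HIT  vc=[12]
6: 0x6a (blk 6, set 0) → L1-HIT  vc=[12]
7: 0x6a (blk 6, set 0) → L1-HIT  vc=[12]
8: 0x6f (blk 6, set 0) → L1-HIT  vc=[12]
9: 0x67 (blk 6, set 0) → L1-HIT  vc=[12]
10: 0x62 (blk 6, set 0) → L1-HIT  vc=[12]
11: 0x24 (blk 2, set 0) → MISS  vc=[12, 6]
12: 0x4e (blk 4, set 0) → MISS  vc=[12, 6, 2]
13: 0x2b (blk 2, set 0) → VC-HIT  vc=[12, 6, 4]

OUTCOME = L1-HIT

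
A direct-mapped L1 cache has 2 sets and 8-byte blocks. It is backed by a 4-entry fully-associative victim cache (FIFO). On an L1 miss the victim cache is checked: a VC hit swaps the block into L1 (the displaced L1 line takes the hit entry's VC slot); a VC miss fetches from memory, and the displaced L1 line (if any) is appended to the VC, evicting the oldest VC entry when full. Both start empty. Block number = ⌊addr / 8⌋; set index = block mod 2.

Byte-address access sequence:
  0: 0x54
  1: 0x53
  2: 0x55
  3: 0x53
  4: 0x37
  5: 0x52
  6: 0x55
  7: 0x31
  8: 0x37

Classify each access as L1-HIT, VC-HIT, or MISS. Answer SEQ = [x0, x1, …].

SEQ = [MISS, L1-HIT, L1-HIT, L1-HIT, MISS, VC-HIT, L1-HIT, VC-HIT, L1-HIT]

#0 0x54→b10/s0 MISS; vc=[]
#1 0x53→b10/s0 L1-HIT; vc=[]
#2 0x55→b10/s0 L1-HIT; vc=[]
#3 0x53→b10/s0 L1-HIT; vc=[]
#4 0x37→b6/s0 MISS; vc=[10]
#5 0x52→b10/s0 VC-HIT; vc=[6]
#6 0x55→b10/s0 L1-HIT; vc=[6]
#7 0x31→b6/s0 VC-HIT; vc=[10]
#8 0x37→b6/s0 L1-HIT; vc=[10]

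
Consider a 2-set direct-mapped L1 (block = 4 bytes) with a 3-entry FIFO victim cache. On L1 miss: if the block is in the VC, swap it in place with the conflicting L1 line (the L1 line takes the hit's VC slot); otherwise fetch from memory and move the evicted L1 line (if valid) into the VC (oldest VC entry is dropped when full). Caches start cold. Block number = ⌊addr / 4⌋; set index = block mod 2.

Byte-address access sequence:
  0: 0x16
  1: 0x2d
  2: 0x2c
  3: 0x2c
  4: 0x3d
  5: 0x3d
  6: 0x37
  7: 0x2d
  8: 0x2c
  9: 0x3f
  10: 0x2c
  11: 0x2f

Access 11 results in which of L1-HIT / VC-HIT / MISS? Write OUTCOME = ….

OUTCOME = L1-HIT

  [0] addr=0x16 blk=5 s=1: MISS | VC []
  [1] addr=0x2d blk=11 s=1: MISS | VC [5]
  [2] addr=0x2c blk=11 s=1: L1-HIT | VC [5]
  [3] addr=0x2c blk=11 s=1: L1-HIT | VC [5]
  [4] addr=0x3d blk=15 s=1: MISS | VC [5, 11]
  [5] addr=0x3d blk=15 s=1: L1-HIT | VC [5, 11]
  [6] addr=0x37 blk=13 s=1: MISS | VC [5, 11, 15]
  [7] addr=0x2d blk=11 s=1: VC-HIT | VC [5, 13, 15]
  [8] addr=0x2c blk=11 s=1: L1-HIT | VC [5, 13, 15]
  [9] addr=0x3f blk=15 s=1: VC-HIT | VC [5, 13, 11]
  [10] addr=0x2c blk=11 s=1: VC-HIT | VC [5, 13, 15]
  [11] addr=0x2f blk=11 s=1: L1-HIT | VC [5, 13, 15]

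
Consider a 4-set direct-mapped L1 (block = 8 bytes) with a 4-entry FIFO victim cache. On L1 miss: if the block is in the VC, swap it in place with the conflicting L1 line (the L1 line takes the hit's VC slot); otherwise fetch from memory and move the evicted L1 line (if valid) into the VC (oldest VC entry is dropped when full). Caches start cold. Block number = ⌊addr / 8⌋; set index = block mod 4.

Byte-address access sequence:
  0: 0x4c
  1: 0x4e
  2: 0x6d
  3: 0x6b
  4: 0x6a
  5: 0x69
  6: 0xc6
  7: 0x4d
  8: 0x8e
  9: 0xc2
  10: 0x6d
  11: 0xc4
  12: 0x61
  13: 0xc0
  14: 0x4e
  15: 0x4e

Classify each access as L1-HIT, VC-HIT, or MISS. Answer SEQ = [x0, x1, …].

  [0] addr=0x4c blk=9 s=1: MISS | VC []
  [1] addr=0x4e blk=9 s=1: L1-HIT | VC []
  [2] addr=0x6d blk=13 s=1: MISS | VC [9]
  [3] addr=0x6b blk=13 s=1: L1-HIT | VC [9]
  [4] addr=0x6a blk=13 s=1: L1-HIT | VC [9]
  [5] addr=0x69 blk=13 s=1: L1-HIT | VC [9]
  [6] addr=0xc6 blk=24 s=0: MISS | VC [9]
  [7] addr=0x4d blk=9 s=1: VC-HIT | VC [13]
  [8] addr=0x8e blk=17 s=1: MISS | VC [13, 9]
  [9] addr=0xc2 blk=24 s=0: L1-HIT | VC [13, 9]
  [10] addr=0x6d blk=13 s=1: VC-HIT | VC [17, 9]
  [11] addr=0xc4 blk=24 s=0: L1-HIT | VC [17, 9]
  [12] addr=0x61 blk=12 s=0: MISS | VC [17, 9, 24]
  [13] addr=0xc0 blk=24 s=0: VC-HIT | VC [17, 9, 12]
  [14] addr=0x4e blk=9 s=1: VC-HIT | VC [17, 13, 12]
  [15] addr=0x4e blk=9 s=1: L1-HIT | VC [17, 13, 12]

SEQ = [MISS, L1-HIT, MISS, L1-HIT, L1-HIT, L1-HIT, MISS, VC-HIT, MISS, L1-HIT, VC-HIT, L1-HIT, MISS, VC-HIT, VC-HIT, L1-HIT]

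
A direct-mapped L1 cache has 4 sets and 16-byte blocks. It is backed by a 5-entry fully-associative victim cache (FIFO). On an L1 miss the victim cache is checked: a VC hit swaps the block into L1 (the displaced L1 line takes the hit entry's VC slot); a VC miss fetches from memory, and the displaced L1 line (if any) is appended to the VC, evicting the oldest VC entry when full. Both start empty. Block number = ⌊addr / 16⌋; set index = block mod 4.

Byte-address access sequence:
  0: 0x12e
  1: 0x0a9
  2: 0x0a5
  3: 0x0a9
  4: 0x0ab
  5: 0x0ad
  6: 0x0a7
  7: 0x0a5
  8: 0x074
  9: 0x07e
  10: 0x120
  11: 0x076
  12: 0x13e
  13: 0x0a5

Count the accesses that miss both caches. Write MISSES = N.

MISSES = 4

0: 0x12e (blk 18, set 2) → MISS  vc=[]
1: 0xa9 (blk 10, set 2) → MISS  vc=[18]
2: 0xa5 (blk 10, set 2) → L1-HIT  vc=[18]
3: 0xa9 (blk 10, set 2) → L1-HIT  vc=[18]
4: 0xab (blk 10, set 2) → L1-HIT  vc=[18]
5: 0xad (blk 10, set 2) → L1-HIT  vc=[18]
6: 0xa7 (blk 10, set 2) → L1-HIT  vc=[18]
7: 0xa5 (blk 10, set 2) → L1-HIT  vc=[18]
8: 0x74 (blk 7, set 3) → MISS  vc=[18]
9: 0x7e (blk 7, set 3) → L1-HIT  vc=[18]
10: 0x120 (blk 18, set 2) → VC-HIT  vc=[10]
11: 0x76 (blk 7, set 3) → L1-HIT  vc=[10]
12: 0x13e (blk 19, set 3) → MISS  vc=[10, 7]
13: 0xa5 (blk 10, set 2) → VC-HIT  vc=[18, 7]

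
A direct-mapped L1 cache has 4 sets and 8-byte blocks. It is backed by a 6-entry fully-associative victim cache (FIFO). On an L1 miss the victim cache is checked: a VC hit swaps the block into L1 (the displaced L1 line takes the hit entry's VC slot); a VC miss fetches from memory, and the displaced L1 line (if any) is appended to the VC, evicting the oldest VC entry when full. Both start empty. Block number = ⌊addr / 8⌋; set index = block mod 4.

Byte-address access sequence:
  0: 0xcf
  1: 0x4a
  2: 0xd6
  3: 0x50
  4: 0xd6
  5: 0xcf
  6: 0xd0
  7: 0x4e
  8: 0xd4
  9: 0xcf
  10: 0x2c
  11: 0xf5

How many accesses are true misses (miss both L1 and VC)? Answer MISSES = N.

MISSES = 6

  [0] addr=0xcf blk=25 s=1: MISS | VC []
  [1] addr=0x4a blk=9 s=1: MISS | VC [25]
  [2] addr=0xd6 blk=26 s=2: MISS | VC [25]
  [3] addr=0x50 blk=10 s=2: MISS | VC [25, 26]
  [4] addr=0xd6 blk=26 s=2: VC-HIT | VC [25, 10]
  [5] addr=0xcf blk=25 s=1: VC-HIT | VC [9, 10]
  [6] addr=0xd0 blk=26 s=2: L1-HIT | VC [9, 10]
  [7] addr=0x4e blk=9 s=1: VC-HIT | VC [25, 10]
  [8] addr=0xd4 blk=26 s=2: L1-HIT | VC [25, 10]
  [9] addr=0xcf blk=25 s=1: VC-HIT | VC [9, 10]
  [10] addr=0x2c blk=5 s=1: MISS | VC [9, 10, 25]
  [11] addr=0xf5 blk=30 s=2: MISS | VC [9, 10, 25, 26]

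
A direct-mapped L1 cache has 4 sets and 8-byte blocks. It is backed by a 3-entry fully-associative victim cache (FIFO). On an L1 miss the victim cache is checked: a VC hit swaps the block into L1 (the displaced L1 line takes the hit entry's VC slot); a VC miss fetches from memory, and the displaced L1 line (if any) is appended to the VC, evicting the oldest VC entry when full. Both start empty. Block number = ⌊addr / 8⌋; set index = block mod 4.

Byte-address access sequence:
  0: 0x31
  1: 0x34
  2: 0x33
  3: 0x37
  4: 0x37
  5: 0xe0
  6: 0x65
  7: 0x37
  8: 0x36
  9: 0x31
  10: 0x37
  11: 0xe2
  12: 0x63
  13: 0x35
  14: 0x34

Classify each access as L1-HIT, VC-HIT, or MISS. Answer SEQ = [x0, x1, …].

SEQ = [MISS, L1-HIT, L1-HIT, L1-HIT, L1-HIT, MISS, MISS, L1-HIT, L1-HIT, L1-HIT, L1-HIT, VC-HIT, VC-HIT, L1-HIT, L1-HIT]

0: 0x31 (blk 6, set 2) → MISS  vc=[]
1: 0x34 (blk 6, set 2) → L1-HIT  vc=[]
2: 0x33 (blk 6, set 2) → L1-HIT  vc=[]
3: 0x37 (blk 6, set 2) → L1-HIT  vc=[]
4: 0x37 (blk 6, set 2) → L1-HIT  vc=[]
5: 0xe0 (blk 28, set 0) → MISS  vc=[]
6: 0x65 (blk 12, set 0) → MISS  vc=[28]
7: 0x37 (blk 6, set 2) → L1-HIT  vc=[28]
8: 0x36 (blk 6, set 2) → L1-HIT  vc=[28]
9: 0x31 (blk 6, set 2) → L1-HIT  vc=[28]
10: 0x37 (blk 6, set 2) → L1-HIT  vc=[28]
11: 0xe2 (blk 28, set 0) → VC-HIT  vc=[12]
12: 0x63 (blk 12, set 0) → VC-HIT  vc=[28]
13: 0x35 (blk 6, set 2) → L1-HIT  vc=[28]
14: 0x34 (blk 6, set 2) → L1-HIT  vc=[28]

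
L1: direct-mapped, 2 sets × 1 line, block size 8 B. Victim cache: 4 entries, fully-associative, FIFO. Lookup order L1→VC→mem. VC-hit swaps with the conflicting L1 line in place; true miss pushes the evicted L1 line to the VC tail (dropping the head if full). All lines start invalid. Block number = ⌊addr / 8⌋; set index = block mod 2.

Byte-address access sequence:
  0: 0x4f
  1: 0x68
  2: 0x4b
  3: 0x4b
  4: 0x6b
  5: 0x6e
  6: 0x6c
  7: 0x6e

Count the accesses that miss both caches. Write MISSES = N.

MISSES = 2

0: 0x4f (blk 9, set 1) → MISS  vc=[]
1: 0x68 (blk 13, set 1) → MISS  vc=[9]
2: 0x4b (blk 9, set 1) → VC-HIT  vc=[13]
3: 0x4b (blk 9, set 1) → L1-HIT  vc=[13]
4: 0x6b (blk 13, set 1) → VC-HIT  vc=[9]
5: 0x6e (blk 13, set 1) → L1-HIT  vc=[9]
6: 0x6c (blk 13, set 1) → L1-HIT  vc=[9]
7: 0x6e (blk 13, set 1) → L1-HIT  vc=[9]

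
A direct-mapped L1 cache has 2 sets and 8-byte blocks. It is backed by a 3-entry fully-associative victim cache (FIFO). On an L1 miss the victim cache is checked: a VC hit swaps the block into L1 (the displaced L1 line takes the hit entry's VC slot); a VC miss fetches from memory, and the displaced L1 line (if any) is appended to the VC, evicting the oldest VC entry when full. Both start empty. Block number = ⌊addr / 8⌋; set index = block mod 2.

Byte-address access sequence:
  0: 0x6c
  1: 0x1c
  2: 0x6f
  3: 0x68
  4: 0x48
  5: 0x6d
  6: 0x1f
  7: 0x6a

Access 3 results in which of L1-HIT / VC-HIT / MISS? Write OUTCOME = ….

0: 0x6c (blk 13, set 1) → MISS  vc=[]
1: 0x1c (blk 3, set 1) → MISS  vc=[13]
2: 0x6f (blk 13, set 1) → VC-HIT  vc=[3]
3: 0x68 (blk 13, set 1) → L1-HIT  vc=[3]
4: 0x48 (blk 9, set 1) → MISS  vc=[3, 13]
5: 0x6d (blk 13, set 1) → VC-HIT  vc=[3, 9]
6: 0x1f (blk 3, set 1) → VC-HIT  vc=[13, 9]
7: 0x6a (blk 13, set 1) → VC-HIT  vc=[3, 9]

OUTCOME = L1-HIT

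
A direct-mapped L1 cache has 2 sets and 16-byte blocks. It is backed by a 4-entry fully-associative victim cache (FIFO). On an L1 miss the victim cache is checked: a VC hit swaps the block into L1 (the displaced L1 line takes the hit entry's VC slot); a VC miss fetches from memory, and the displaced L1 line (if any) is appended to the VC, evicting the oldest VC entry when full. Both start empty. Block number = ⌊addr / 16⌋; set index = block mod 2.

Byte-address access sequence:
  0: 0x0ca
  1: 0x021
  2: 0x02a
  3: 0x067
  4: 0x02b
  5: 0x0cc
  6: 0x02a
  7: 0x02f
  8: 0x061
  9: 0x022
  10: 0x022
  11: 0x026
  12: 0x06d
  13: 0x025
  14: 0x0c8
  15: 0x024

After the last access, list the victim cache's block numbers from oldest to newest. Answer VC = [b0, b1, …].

VC = [12, 6]

  [0] addr=0xca blk=12 s=0: MISS | VC []
  [1] addr=0x21 blk=2 s=0: MISS | VC [12]
  [2] addr=0x2a blk=2 s=0: L1-HIT | VC [12]
  [3] addr=0x67 blk=6 s=0: MISS | VC [12, 2]
  [4] addr=0x2b blk=2 s=0: VC-HIT | VC [12, 6]
  [5] addr=0xcc blk=12 s=0: VC-HIT | VC [2, 6]
  [6] addr=0x2a blk=2 s=0: VC-HIT | VC [12, 6]
  [7] addr=0x2f blk=2 s=0: L1-HIT | VC [12, 6]
  [8] addr=0x61 blk=6 s=0: VC-HIT | VC [12, 2]
  [9] addr=0x22 blk=2 s=0: VC-HIT | VC [12, 6]
  [10] addr=0x22 blk=2 s=0: L1-HIT | VC [12, 6]
  [11] addr=0x26 blk=2 s=0: L1-HIT | VC [12, 6]
  [12] addr=0x6d blk=6 s=0: VC-HIT | VC [12, 2]
  [13] addr=0x25 blk=2 s=0: VC-HIT | VC [12, 6]
  [14] addr=0xc8 blk=12 s=0: VC-HIT | VC [2, 6]
  [15] addr=0x24 blk=2 s=0: VC-HIT | VC [12, 6]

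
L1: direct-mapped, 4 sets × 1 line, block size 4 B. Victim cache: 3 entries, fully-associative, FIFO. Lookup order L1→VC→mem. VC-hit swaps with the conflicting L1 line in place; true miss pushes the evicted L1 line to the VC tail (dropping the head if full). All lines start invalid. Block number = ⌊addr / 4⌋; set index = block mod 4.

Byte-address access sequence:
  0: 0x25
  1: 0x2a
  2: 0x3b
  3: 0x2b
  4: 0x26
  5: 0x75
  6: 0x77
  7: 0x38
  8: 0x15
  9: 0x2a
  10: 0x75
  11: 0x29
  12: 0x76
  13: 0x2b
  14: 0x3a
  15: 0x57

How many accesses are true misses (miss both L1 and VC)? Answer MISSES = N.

MISSES = 6

0: 0x25 (blk 9, set 1) → MISS  vc=[]
1: 0x2a (blk 10, set 2) → MISS  vc=[]
2: 0x3b (blk 14, set 2) → MISS  vc=[10]
3: 0x2b (blk 10, set 2) → VC-HIT  vc=[14]
4: 0x26 (blk 9, set 1) → L1-HIT  vc=[14]
5: 0x75 (blk 29, set 1) → MISS  vc=[14, 9]
6: 0x77 (blk 29, set 1) → L1-HIT  vc=[14, 9]
7: 0x38 (blk 14, set 2) → VC-HIT  vc=[10, 9]
8: 0x15 (blk 5, set 1) → MISS  vc=[10, 9, 29]
9: 0x2a (blk 10, set 2) → VC-HIT  vc=[14, 9, 29]
10: 0x75 (blk 29, set 1) → VC-HIT  vc=[14, 9, 5]
11: 0x29 (blk 10, set 2) → L1-HIT  vc=[14, 9, 5]
12: 0x76 (blk 29, set 1) → L1-HIT  vc=[14, 9, 5]
13: 0x2b (blk 10, set 2) → L1-HIT  vc=[14, 9, 5]
14: 0x3a (blk 14, set 2) → VC-HIT  vc=[10, 9, 5]
15: 0x57 (blk 21, set 1) → MISS  vc=[9, 5, 29]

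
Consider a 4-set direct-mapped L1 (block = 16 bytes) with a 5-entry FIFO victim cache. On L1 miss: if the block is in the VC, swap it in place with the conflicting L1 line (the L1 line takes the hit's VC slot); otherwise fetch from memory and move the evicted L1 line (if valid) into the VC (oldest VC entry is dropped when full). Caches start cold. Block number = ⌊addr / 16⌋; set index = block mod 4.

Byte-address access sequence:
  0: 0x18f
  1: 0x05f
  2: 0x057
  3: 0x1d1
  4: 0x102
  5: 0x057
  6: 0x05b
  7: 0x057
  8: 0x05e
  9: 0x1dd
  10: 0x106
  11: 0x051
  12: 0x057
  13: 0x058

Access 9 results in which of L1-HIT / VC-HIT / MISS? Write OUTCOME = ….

#0 0x18f→b24/s0 MISS; vc=[]
#1 0x5f→b5/s1 MISS; vc=[]
#2 0x57→b5/s1 L1-HIT; vc=[]
#3 0x1d1→b29/s1 MISS; vc=[5]
#4 0x102→b16/s0 MISS; vc=[5,24]
#5 0x57→b5/s1 VC-HIT; vc=[29,24]
#6 0x5b→b5/s1 L1-HIT; vc=[29,24]
#7 0x57→b5/s1 L1-HIT; vc=[29,24]
#8 0x5e→b5/s1 L1-HIT; vc=[29,24]
#9 0x1dd→b29/s1 VC-HIT; vc=[5,24]
#10 0x106→b16/s0 L1-HIT; vc=[5,24]
#11 0x51→b5/s1 VC-HIT; vc=[29,24]
#12 0x57→b5/s1 L1-HIT; vc=[29,24]
#13 0x58→b5/s1 L1-HIT; vc=[29,24]

OUTCOME = VC-HIT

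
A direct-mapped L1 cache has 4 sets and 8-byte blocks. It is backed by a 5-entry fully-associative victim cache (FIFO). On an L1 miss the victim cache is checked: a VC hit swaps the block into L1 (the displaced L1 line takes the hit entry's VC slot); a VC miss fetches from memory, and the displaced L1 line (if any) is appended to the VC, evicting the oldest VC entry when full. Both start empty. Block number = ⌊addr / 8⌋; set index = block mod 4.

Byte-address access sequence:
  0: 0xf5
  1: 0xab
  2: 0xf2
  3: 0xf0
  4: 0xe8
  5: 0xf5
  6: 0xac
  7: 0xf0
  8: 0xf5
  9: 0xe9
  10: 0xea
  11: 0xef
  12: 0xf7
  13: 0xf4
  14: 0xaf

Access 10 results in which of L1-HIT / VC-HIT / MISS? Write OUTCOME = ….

#0 0xf5→b30/s2 MISS; vc=[]
#1 0xab→b21/s1 MISS; vc=[]
#2 0xf2→b30/s2 L1-HIT; vc=[]
#3 0xf0→b30/s2 L1-HIT; vc=[]
#4 0xe8→b29/s1 MISS; vc=[21]
#5 0xf5→b30/s2 L1-HIT; vc=[21]
#6 0xac→b21/s1 VC-HIT; vc=[29]
#7 0xf0→b30/s2 L1-HIT; vc=[29]
#8 0xf5→b30/s2 L1-HIT; vc=[29]
#9 0xe9→b29/s1 VC-HIT; vc=[21]
#10 0xea→b29/s1 L1-HIT; vc=[21]
#11 0xef→b29/s1 L1-HIT; vc=[21]
#12 0xf7→b30/s2 L1-HIT; vc=[21]
#13 0xf4→b30/s2 L1-HIT; vc=[21]
#14 0xaf→b21/s1 VC-HIT; vc=[29]

OUTCOME = L1-HIT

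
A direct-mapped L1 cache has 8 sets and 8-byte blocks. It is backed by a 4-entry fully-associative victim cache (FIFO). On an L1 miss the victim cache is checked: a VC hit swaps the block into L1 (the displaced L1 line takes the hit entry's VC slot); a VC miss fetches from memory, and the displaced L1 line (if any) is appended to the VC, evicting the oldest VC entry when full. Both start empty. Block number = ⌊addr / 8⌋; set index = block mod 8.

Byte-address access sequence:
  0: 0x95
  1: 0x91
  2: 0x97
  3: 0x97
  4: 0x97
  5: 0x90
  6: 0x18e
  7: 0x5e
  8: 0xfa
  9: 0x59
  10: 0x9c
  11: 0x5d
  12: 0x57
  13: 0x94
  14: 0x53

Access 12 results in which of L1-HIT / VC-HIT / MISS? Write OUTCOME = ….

OUTCOME = MISS

  [0] addr=0x95 blk=18 s=2: MISS | VC []
  [1] addr=0x91 blk=18 s=2: L1-HIT | VC []
  [2] addr=0x97 blk=18 s=2: L1-HIT | VC []
  [3] addr=0x97 blk=18 s=2: L1-HIT | VC []
  [4] addr=0x97 blk=18 s=2: L1-HIT | VC []
  [5] addr=0x90 blk=18 s=2: L1-HIT | VC []
  [6] addr=0x18e blk=49 s=1: MISS | VC []
  [7] addr=0x5e blk=11 s=3: MISS | VC []
  [8] addr=0xfa blk=31 s=7: MISS | VC []
  [9] addr=0x59 blk=11 s=3: L1-HIT | VC []
  [10] addr=0x9c blk=19 s=3: MISS | VC [11]
  [11] addr=0x5d blk=11 s=3: VC-HIT | VC [19]
  [12] addr=0x57 blk=10 s=2: MISS | VC [19, 18]
  [13] addr=0x94 blk=18 s=2: VC-HIT | VC [19, 10]
  [14] addr=0x53 blk=10 s=2: VC-HIT | VC [19, 18]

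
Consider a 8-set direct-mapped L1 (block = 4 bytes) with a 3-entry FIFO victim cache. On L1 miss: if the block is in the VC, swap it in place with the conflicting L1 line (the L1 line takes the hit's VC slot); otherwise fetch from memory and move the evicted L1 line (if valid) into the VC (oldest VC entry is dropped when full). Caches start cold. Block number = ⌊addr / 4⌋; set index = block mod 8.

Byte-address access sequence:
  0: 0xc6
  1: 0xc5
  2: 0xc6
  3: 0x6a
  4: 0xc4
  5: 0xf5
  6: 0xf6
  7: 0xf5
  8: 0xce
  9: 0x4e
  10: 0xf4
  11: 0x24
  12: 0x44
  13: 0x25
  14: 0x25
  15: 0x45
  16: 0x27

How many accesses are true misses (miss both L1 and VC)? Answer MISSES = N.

MISSES = 7

0: 0xc6 (blk 49, set 1) → MISS  vc=[]
1: 0xc5 (blk 49, set 1) → L1-HIT  vc=[]
2: 0xc6 (blk 49, set 1) → L1-HIT  vc=[]
3: 0x6a (blk 26, set 2) → MISS  vc=[]
4: 0xc4 (blk 49, set 1) → L1-HIT  vc=[]
5: 0xf5 (blk 61, set 5) → MISS  vc=[]
6: 0xf6 (blk 61, set 5) → L1-HIT  vc=[]
7: 0xf5 (blk 61, set 5) → L1-HIT  vc=[]
8: 0xce (blk 51, set 3) → MISS  vc=[]
9: 0x4e (blk 19, set 3) → MISS  vc=[51]
10: 0xf4 (blk 61, set 5) → L1-HIT  vc=[51]
11: 0x24 (blk 9, set 1) → MISS  vc=[51, 49]
12: 0x44 (blk 17, set 1) → MISS  vc=[51, 49, 9]
13: 0x25 (blk 9, set 1) → VC-HIT  vc=[51, 49, 17]
14: 0x25 (blk 9, set 1) → L1-HIT  vc=[51, 49, 17]
15: 0x45 (blk 17, set 1) → VC-HIT  vc=[51, 49, 9]
16: 0x27 (blk 9, set 1) → VC-HIT  vc=[51, 49, 17]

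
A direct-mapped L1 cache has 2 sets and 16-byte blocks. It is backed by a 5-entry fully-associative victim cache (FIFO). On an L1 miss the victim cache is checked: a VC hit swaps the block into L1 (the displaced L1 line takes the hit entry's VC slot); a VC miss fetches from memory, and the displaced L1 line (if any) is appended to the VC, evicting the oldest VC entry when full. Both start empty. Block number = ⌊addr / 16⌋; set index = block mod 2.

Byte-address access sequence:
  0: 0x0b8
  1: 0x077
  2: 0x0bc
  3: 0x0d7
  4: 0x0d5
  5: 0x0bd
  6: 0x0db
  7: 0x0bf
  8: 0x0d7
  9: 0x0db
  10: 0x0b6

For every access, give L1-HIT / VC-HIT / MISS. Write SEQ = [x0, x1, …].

SEQ = [MISS, MISS, VC-HIT, MISS, L1-HIT, VC-HIT, VC-HIT, VC-HIT, VC-HIT, L1-HIT, VC-HIT]

#0 0xb8→b11/s1 MISS; vc=[]
#1 0x77→b7/s1 MISS; vc=[11]
#2 0xbc→b11/s1 VC-HIT; vc=[7]
#3 0xd7→b13/s1 MISS; vc=[7,11]
#4 0xd5→b13/s1 L1-HIT; vc=[7,11]
#5 0xbd→b11/s1 VC-HIT; vc=[7,13]
#6 0xdb→b13/s1 VC-HIT; vc=[7,11]
#7 0xbf→b11/s1 VC-HIT; vc=[7,13]
#8 0xd7→b13/s1 VC-HIT; vc=[7,11]
#9 0xdb→b13/s1 L1-HIT; vc=[7,11]
#10 0xb6→b11/s1 VC-HIT; vc=[7,13]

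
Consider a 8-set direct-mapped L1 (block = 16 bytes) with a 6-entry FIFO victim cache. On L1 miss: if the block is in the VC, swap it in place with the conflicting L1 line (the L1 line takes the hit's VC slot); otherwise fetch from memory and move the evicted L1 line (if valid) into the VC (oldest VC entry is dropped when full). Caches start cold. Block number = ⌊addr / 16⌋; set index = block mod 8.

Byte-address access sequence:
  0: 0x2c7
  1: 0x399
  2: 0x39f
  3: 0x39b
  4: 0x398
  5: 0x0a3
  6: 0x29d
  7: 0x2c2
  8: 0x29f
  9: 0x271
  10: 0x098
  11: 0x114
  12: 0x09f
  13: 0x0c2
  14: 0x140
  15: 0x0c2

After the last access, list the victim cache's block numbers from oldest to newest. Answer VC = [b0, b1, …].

VC = [57, 41, 17, 44, 20]

  [0] addr=0x2c7 blk=44 s=4: MISS | VC []
  [1] addr=0x399 blk=57 s=1: MISS | VC []
  [2] addr=0x39f blk=57 s=1: L1-HIT | VC []
  [3] addr=0x39b blk=57 s=1: L1-HIT | VC []
  [4] addr=0x398 blk=57 s=1: L1-HIT | VC []
  [5] addr=0xa3 blk=10 s=2: MISS | VC []
  [6] addr=0x29d blk=41 s=1: MISS | VC [57]
  [7] addr=0x2c2 blk=44 s=4: L1-HIT | VC [57]
  [8] addr=0x29f blk=41 s=1: L1-HIT | VC [57]
  [9] addr=0x271 blk=39 s=7: MISS | VC [57]
  [10] addr=0x98 blk=9 s=1: MISS | VC [57, 41]
  [11] addr=0x114 blk=17 s=1: MISS | VC [57, 41, 9]
  [12] addr=0x9f blk=9 s=1: VC-HIT | VC [57, 41, 17]
  [13] addr=0xc2 blk=12 s=4: MISS | VC [57, 41, 17, 44]
  [14] addr=0x140 blk=20 s=4: MISS | VC [57, 41, 17, 44, 12]
  [15] addr=0xc2 blk=12 s=4: VC-HIT | VC [57, 41, 17, 44, 20]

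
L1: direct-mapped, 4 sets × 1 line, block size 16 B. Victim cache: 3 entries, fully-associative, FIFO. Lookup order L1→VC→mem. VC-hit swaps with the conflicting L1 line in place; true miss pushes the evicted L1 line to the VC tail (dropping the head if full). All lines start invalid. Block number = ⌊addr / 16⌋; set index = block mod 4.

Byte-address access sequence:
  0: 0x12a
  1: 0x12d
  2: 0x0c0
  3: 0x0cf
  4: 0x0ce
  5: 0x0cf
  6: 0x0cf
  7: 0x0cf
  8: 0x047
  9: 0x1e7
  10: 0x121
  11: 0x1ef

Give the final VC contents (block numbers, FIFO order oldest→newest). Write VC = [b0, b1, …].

VC = [12, 18]

  [0] addr=0x12a blk=18 s=2: MISS | VC []
  [1] addr=0x12d blk=18 s=2: L1-HIT | VC []
  [2] addr=0xc0 blk=12 s=0: MISS | VC []
  [3] addr=0xcf blk=12 s=0: L1-HIT | VC []
  [4] addr=0xce blk=12 s=0: L1-HIT | VC []
  [5] addr=0xcf blk=12 s=0: L1-HIT | VC []
  [6] addr=0xcf blk=12 s=0: L1-HIT | VC []
  [7] addr=0xcf blk=12 s=0: L1-HIT | VC []
  [8] addr=0x47 blk=4 s=0: MISS | VC [12]
  [9] addr=0x1e7 blk=30 s=2: MISS | VC [12, 18]
  [10] addr=0x121 blk=18 s=2: VC-HIT | VC [12, 30]
  [11] addr=0x1ef blk=30 s=2: VC-HIT | VC [12, 18]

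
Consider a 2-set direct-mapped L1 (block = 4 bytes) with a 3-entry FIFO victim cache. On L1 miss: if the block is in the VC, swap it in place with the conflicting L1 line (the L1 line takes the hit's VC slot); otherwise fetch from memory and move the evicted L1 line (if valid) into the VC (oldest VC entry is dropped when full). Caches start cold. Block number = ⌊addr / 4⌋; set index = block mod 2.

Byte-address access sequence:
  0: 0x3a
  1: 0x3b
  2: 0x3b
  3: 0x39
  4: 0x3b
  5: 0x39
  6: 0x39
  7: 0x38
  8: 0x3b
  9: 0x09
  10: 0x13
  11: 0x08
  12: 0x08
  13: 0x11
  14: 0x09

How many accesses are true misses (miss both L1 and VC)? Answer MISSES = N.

0: 0x3a (blk 14, set 0) → MISS  vc=[]
1: 0x3b (blk 14, set 0) → L1-HIT  vc=[]
2: 0x3b (blk 14, set 0) → L1-HIT  vc=[]
3: 0x39 (blk 14, set 0) → L1-HIT  vc=[]
4: 0x3b (blk 14, set 0) → L1-HIT  vc=[]
5: 0x39 (blk 14, set 0) → L1-HIT  vc=[]
6: 0x39 (blk 14, set 0) → L1-HIT  vc=[]
7: 0x38 (blk 14, set 0) → L1-HIT  vc=[]
8: 0x3b (blk 14, set 0) → L1-HIT  vc=[]
9: 0x9 (blk 2, set 0) → MISS  vc=[14]
10: 0x13 (blk 4, set 0) → MISS  vc=[14, 2]
11: 0x8 (blk 2, set 0) → VC-HIT  vc=[14, 4]
12: 0x8 (blk 2, set 0) → L1-HIT  vc=[14, 4]
13: 0x11 (blk 4, set 0) → VC-HIT  vc=[14, 2]
14: 0x9 (blk 2, set 0) → VC-HIT  vc=[14, 4]

MISSES = 3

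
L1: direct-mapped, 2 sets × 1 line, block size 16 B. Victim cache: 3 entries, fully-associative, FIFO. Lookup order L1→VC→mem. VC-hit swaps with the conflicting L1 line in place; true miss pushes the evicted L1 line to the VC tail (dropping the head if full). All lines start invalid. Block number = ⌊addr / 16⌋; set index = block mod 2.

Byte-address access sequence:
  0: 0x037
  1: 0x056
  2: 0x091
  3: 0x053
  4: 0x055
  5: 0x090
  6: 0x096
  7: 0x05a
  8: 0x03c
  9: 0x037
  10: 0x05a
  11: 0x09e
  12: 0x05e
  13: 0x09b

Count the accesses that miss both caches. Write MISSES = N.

  [0] addr=0x37 blk=3 s=1: MISS | VC []
  [1] addr=0x56 blk=5 s=1: MISS | VC [3]
  [2] addr=0x91 blk=9 s=1: MISS | VC [3, 5]
  [3] addr=0x53 blk=5 s=1: VC-HIT | VC [3, 9]
  [4] addr=0x55 blk=5 s=1: L1-HIT | VC [3, 9]
  [5] addr=0x90 blk=9 s=1: VC-HIT | VC [3, 5]
  [6] addr=0x96 blk=9 s=1: L1-HIT | VC [3, 5]
  [7] addr=0x5a blk=5 s=1: VC-HIT | VC [3, 9]
  [8] addr=0x3c blk=3 s=1: VC-HIT | VC [5, 9]
  [9] addr=0x37 blk=3 s=1: L1-HIT | VC [5, 9]
  [10] addr=0x5a blk=5 s=1: VC-HIT | VC [3, 9]
  [11] addr=0x9e blk=9 s=1: VC-HIT | VC [3, 5]
  [12] addr=0x5e blk=5 s=1: VC-HIT | VC [3, 9]
  [13] addr=0x9b blk=9 s=1: VC-HIT | VC [3, 5]

MISSES = 3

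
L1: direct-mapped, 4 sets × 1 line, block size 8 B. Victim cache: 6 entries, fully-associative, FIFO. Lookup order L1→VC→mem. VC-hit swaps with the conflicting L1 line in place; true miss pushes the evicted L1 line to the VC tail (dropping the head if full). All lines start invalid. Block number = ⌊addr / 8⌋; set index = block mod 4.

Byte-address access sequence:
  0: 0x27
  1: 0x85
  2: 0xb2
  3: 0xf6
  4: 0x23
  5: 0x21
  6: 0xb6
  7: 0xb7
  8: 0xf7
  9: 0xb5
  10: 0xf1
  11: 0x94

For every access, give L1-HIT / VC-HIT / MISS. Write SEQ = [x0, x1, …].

  [0] addr=0x27 blk=4 s=0: MISS | VC []
  [1] addr=0x85 blk=16 s=0: MISS | VC [4]
  [2] addr=0xb2 blk=22 s=2: MISS | VC [4]
  [3] addr=0xf6 blk=30 s=2: MISS | VC [4, 22]
  [4] addr=0x23 blk=4 s=0: VC-HIT | VC [16, 22]
  [5] addr=0x21 blk=4 s=0: L1-HIT | VC [16, 22]
  [6] addr=0xb6 blk=22 s=2: VC-HIT | VC [16, 30]
  [7] addr=0xb7 blk=22 s=2: L1-HIT | VC [16, 30]
  [8] addr=0xf7 blk=30 s=2: VC-HIT | VC [16, 22]
  [9] addr=0xb5 blk=22 s=2: VC-HIT | VC [16, 30]
  [10] addr=0xf1 blk=30 s=2: VC-HIT | VC [16, 22]
  [11] addr=0x94 blk=18 s=2: MISS | VC [16, 22, 30]

SEQ = [MISS, MISS, MISS, MISS, VC-HIT, L1-HIT, VC-HIT, L1-HIT, VC-HIT, VC-HIT, VC-HIT, MISS]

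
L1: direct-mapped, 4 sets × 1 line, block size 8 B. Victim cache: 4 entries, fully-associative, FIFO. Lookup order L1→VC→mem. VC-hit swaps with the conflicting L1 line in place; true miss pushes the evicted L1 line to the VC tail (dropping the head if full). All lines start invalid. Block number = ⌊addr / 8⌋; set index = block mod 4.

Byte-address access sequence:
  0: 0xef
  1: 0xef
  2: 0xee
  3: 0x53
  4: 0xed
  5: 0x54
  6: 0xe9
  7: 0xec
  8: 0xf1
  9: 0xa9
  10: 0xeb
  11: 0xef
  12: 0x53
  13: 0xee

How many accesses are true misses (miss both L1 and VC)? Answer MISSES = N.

MISSES = 4

#0 0xef→b29/s1 MISS; vc=[]
#1 0xef→b29/s1 L1-HIT; vc=[]
#2 0xee→b29/s1 L1-HIT; vc=[]
#3 0x53→b10/s2 MISS; vc=[]
#4 0xed→b29/s1 L1-HIT; vc=[]
#5 0x54→b10/s2 L1-HIT; vc=[]
#6 0xe9→b29/s1 L1-HIT; vc=[]
#7 0xec→b29/s1 L1-HIT; vc=[]
#8 0xf1→b30/s2 MISS; vc=[10]
#9 0xa9→b21/s1 MISS; vc=[10,29]
#10 0xeb→b29/s1 VC-HIT; vc=[10,21]
#11 0xef→b29/s1 L1-HIT; vc=[10,21]
#12 0x53→b10/s2 VC-HIT; vc=[30,21]
#13 0xee→b29/s1 L1-HIT; vc=[30,21]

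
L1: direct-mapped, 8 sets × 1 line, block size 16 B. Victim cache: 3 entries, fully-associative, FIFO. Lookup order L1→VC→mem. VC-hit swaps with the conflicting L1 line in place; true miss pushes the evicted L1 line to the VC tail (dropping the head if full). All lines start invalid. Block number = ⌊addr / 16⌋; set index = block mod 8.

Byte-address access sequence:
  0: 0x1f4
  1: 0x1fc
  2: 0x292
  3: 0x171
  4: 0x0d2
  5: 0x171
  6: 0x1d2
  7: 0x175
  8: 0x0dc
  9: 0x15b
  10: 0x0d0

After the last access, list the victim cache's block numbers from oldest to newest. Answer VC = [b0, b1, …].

0: 0x1f4 (blk 31, set 7) → MISS  vc=[]
1: 0x1fc (blk 31, set 7) → L1-HIT  vc=[]
2: 0x292 (blk 41, set 1) → MISS  vc=[]
3: 0x171 (blk 23, set 7) → MISS  vc=[31]
4: 0xd2 (blk 13, set 5) → MISS  vc=[31]
5: 0x171 (blk 23, set 7) → L1-HIT  vc=[31]
6: 0x1d2 (blk 29, set 5) → MISS  vc=[31, 13]
7: 0x175 (blk 23, set 7) → L1-HIT  vc=[31, 13]
8: 0xdc (blk 13, set 5) → VC-HIT  vc=[31, 29]
9: 0x15b (blk 21, set 5) → MISS  vc=[31, 29, 13]
10: 0xd0 (blk 13, set 5) → VC-HIT  vc=[31, 29, 21]

VC = [31, 29, 21]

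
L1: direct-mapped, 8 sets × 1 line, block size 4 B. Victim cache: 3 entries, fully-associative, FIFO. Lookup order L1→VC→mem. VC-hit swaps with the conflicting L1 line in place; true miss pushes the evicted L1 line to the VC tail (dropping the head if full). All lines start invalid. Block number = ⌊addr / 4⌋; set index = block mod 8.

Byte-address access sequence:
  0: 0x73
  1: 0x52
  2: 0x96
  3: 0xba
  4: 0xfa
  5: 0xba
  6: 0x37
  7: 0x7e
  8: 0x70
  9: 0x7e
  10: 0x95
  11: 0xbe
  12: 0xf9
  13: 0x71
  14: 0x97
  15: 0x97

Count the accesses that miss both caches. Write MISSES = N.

  [0] addr=0x73 blk=28 s=4: MISS | VC []
  [1] addr=0x52 blk=20 s=4: MISS | VC [28]
  [2] addr=0x96 blk=37 s=5: MISS | VC [28]
  [3] addr=0xba blk=46 s=6: MISS | VC [28]
  [4] addr=0xfa blk=62 s=6: MISS | VC [28, 46]
  [5] addr=0xba blk=46 s=6: VC-HIT | VC [28, 62]
  [6] addr=0x37 blk=13 s=5: MISS | VC [28, 62, 37]
  [7] addr=0x7e blk=31 s=7: MISS | VC [28, 62, 37]
  [8] addr=0x70 blk=28 s=4: VC-HIT | VC [20, 62, 37]
  [9] addr=0x7e blk=31 s=7: L1-HIT | VC [20, 62, 37]
  [10] addr=0x95 blk=37 s=5: VC-HIT | VC [20, 62, 13]
  [11] addr=0xbe blk=47 s=7: MISS | VC [62, 13, 31]
  [12] addr=0xf9 blk=62 s=6: VC-HIT | VC [46, 13, 31]
  [13] addr=0x71 blk=28 s=4: L1-HIT | VC [46, 13, 31]
  [14] addr=0x97 blk=37 s=5: L1-HIT | VC [46, 13, 31]
  [15] addr=0x97 blk=37 s=5: L1-HIT | VC [46, 13, 31]

MISSES = 8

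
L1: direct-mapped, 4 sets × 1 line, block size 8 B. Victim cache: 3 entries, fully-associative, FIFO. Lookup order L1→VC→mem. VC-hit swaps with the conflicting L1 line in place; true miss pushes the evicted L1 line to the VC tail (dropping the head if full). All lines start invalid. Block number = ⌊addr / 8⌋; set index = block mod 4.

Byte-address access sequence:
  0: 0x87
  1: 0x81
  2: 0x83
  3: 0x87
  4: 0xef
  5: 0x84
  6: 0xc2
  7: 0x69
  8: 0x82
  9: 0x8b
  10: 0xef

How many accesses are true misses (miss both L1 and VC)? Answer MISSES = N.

#0 0x87→b16/s0 MISS; vc=[]
#1 0x81→b16/s0 L1-HIT; vc=[]
#2 0x83→b16/s0 L1-HIT; vc=[]
#3 0x87→b16/s0 L1-HIT; vc=[]
#4 0xef→b29/s1 MISS; vc=[]
#5 0x84→b16/s0 L1-HIT; vc=[]
#6 0xc2→b24/s0 MISS; vc=[16]
#7 0x69→b13/s1 MISS; vc=[16,29]
#8 0x82→b16/s0 VC-HIT; vc=[24,29]
#9 0x8b→b17/s1 MISS; vc=[24,29,13]
#10 0xef→b29/s1 VC-HIT; vc=[24,17,13]

MISSES = 5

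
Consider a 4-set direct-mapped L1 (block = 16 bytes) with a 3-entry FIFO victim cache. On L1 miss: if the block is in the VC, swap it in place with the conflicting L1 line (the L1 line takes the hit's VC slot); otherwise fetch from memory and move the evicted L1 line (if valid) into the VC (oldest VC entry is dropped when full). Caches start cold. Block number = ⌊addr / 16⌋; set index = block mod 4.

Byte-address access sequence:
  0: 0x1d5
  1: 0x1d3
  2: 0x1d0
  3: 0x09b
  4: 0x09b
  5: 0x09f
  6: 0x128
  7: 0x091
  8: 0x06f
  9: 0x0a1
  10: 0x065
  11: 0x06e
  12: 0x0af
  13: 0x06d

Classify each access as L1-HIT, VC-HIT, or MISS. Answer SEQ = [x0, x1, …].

0: 0x1d5 (blk 29, set 1) → MISS  vc=[]
1: 0x1d3 (blk 29, set 1) → L1-HIT  vc=[]
2: 0x1d0 (blk 29, set 1) → L1-HIT  vc=[]
3: 0x9b (blk 9, set 1) → MISS  vc=[29]
4: 0x9b (blk 9, set 1) → L1-HIT  vc=[29]
5: 0x9f (blk 9, set 1) → L1-HIT  vc=[29]
6: 0x128 (blk 18, set 2) → MISS  vc=[29]
7: 0x91 (blk 9, set 1) → L1-HIT  vc=[29]
8: 0x6f (blk 6, set 2) → MISS  vc=[29, 18]
9: 0xa1 (blk 10, set 2) → MISS  vc=[29, 18, 6]
10: 0x65 (blk 6, set 2) → VC-HIT  vc=[29, 18, 10]
11: 0x6e (blk 6, set 2) → L1-HIT  vc=[29, 18, 10]
12: 0xaf (blk 10, set 2) → VC-HIT  vc=[29, 18, 6]
13: 0x6d (blk 6, set 2) → VC-HIT  vc=[29, 18, 10]

SEQ = [MISS, L1-HIT, L1-HIT, MISS, L1-HIT, L1-HIT, MISS, L1-HIT, MISS, MISS, VC-HIT, L1-HIT, VC-HIT, VC-HIT]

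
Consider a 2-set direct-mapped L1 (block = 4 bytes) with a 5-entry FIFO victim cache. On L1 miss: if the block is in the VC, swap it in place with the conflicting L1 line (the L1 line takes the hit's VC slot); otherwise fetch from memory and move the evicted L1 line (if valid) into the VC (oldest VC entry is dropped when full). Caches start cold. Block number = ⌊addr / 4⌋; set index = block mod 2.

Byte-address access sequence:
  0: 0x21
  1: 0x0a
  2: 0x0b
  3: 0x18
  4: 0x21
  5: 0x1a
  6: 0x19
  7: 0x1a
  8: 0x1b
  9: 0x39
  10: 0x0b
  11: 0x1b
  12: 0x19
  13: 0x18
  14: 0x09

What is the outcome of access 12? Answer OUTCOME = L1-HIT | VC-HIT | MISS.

OUTCOME = L1-HIT

  [0] addr=0x21 blk=8 s=0: MISS | VC []
  [1] addr=0xa blk=2 s=0: MISS | VC [8]
  [2] addr=0xb blk=2 s=0: L1-HIT | VC [8]
  [3] addr=0x18 blk=6 s=0: MISS | VC [8, 2]
  [4] addr=0x21 blk=8 s=0: VC-HIT | VC [6, 2]
  [5] addr=0x1a blk=6 s=0: VC-HIT | VC [8, 2]
  [6] addr=0x19 blk=6 s=0: L1-HIT | VC [8, 2]
  [7] addr=0x1a blk=6 s=0: L1-HIT | VC [8, 2]
  [8] addr=0x1b blk=6 s=0: L1-HIT | VC [8, 2]
  [9] addr=0x39 blk=14 s=0: MISS | VC [8, 2, 6]
  [10] addr=0xb blk=2 s=0: VC-HIT | VC [8, 14, 6]
  [11] addr=0x1b blk=6 s=0: VC-HIT | VC [8, 14, 2]
  [12] addr=0x19 blk=6 s=0: L1-HIT | VC [8, 14, 2]
  [13] addr=0x18 blk=6 s=0: L1-HIT | VC [8, 14, 2]
  [14] addr=0x9 blk=2 s=0: VC-HIT | VC [8, 14, 6]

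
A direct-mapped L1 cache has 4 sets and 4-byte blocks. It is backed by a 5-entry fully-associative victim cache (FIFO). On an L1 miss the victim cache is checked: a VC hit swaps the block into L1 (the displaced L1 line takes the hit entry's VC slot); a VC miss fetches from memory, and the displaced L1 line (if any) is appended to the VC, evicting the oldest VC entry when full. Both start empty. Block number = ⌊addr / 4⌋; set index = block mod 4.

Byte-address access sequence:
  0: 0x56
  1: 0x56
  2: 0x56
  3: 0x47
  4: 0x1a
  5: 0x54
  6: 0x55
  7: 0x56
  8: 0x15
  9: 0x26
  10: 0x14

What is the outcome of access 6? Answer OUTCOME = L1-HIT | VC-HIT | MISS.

0: 0x56 (blk 21, set 1) → MISS  vc=[]
1: 0x56 (blk 21, set 1) → L1-HIT  vc=[]
2: 0x56 (blk 21, set 1) → L1-HIT  vc=[]
3: 0x47 (blk 17, set 1) → MISS  vc=[21]
4: 0x1a (blk 6, set 2) → MISS  vc=[21]
5: 0x54 (blk 21, set 1) → VC-HIT  vc=[17]
6: 0x55 (blk 21, set 1) → L1-HIT  vc=[17]
7: 0x56 (blk 21, set 1) → L1-HIT  vc=[17]
8: 0x15 (blk 5, set 1) → MISS  vc=[17, 21]
9: 0x26 (blk 9, set 1) → MISS  vc=[17, 21, 5]
10: 0x14 (blk 5, set 1) → VC-HIT  vc=[17, 21, 9]

OUTCOME = L1-HIT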